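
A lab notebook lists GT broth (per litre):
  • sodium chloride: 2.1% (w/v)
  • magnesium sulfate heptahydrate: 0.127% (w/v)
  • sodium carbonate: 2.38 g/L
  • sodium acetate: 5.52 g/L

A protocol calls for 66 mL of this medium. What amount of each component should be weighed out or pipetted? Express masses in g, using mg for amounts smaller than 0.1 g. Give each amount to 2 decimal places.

Target volume = 66 mL = 0.066 L.
sodium chloride: 2.1 g per 100 mL × 66 mL ÷ 100 = 1.39 g
magnesium sulfate heptahydrate: 0.127% w/v = 1.27 g/L → 1.27 × 0.066 L = 0.08382 g = 83.82 mg
sodium carbonate: 2.38 g/L × 0.066 L = 0.16 g
sodium acetate: 5.52 g/L × 0.066 L = 0.36 g

sodium chloride 1.39 g; magnesium sulfate heptahydrate 83.82 mg; sodium carbonate 0.16 g; sodium acetate 0.36 g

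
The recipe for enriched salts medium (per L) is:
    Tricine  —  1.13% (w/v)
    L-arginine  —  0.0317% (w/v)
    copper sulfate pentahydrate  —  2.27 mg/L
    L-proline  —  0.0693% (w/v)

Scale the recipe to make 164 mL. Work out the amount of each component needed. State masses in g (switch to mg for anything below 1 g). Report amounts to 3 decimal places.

Scale factor relative to 1 L: 0.164.
Tricine: 1.13 g per 100 mL × 164 mL ÷ 100 = 1.853 g
L-arginine: 0.0317 g per 100 mL × 164 mL ÷ 100 = 0.051988 g = 51.988 mg
copper sulfate pentahydrate: 2.27 mg/L × 0.164 L = 0.372 mg
L-proline: 0.0693% w/v = 0.693 g/L → 0.693 × 0.164 L = 0.113652 g = 113.652 mg

Tricine 1.853 g; L-arginine 51.988 mg; copper sulfate pentahydrate 0.372 mg; L-proline 113.652 mg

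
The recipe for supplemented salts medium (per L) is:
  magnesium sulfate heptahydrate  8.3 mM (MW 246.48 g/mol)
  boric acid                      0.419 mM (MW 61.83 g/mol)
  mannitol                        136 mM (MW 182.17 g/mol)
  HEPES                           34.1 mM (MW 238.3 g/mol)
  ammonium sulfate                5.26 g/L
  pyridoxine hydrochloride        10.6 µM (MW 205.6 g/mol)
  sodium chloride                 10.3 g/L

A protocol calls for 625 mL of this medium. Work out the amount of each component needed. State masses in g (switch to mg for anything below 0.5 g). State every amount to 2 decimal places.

Target volume = 625 mL = 0.625 L.
magnesium sulfate heptahydrate: 8.3 mmol/L × 246.48 g/mol × 0.625 L ÷ 1000 = 1.28 g
boric acid: 0.419 mmol/L × 61.83 mg/mmol × 0.625 L = 16.19 mg
mannitol: 136 mmol/L × 182.17 g/mol × 0.625 L ÷ 1000 = 15.48 g
HEPES: 34.1 mmol/L × 238.3 g/mol × 0.625 L ÷ 1000 = 5.08 g
ammonium sulfate: 5.26 g/L × 0.625 L = 3.29 g
pyridoxine hydrochloride: 10.6 µmol/L × 205.6 g/mol × 0.625 L ÷ 1000 = 1.36 mg
sodium chloride: 10.3 g/L × 0.625 L = 6.44 g

magnesium sulfate heptahydrate 1.28 g; boric acid 16.19 mg; mannitol 15.48 g; HEPES 5.08 g; ammonium sulfate 3.29 g; pyridoxine hydrochloride 1.36 mg; sodium chloride 6.44 g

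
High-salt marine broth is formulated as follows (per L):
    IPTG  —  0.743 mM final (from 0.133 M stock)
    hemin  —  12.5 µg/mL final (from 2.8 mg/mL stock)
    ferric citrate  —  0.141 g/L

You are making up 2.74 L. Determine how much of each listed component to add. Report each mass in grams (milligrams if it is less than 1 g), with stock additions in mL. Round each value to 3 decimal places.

IPTG 15.307 mL; hemin 12.232 mL; ferric citrate 386.340 mg

Working volume: 2.74 L.
IPTG: V = C2·V2/C1 = 0.743 mM × 2740 mL ÷ 133 mM = 15.307 mL
hemin: V = C2·V2/C1 = 12.5 µg/mL × 2740 mL ÷ 2800 µg/mL = 12.232 mL
ferric citrate: 0.141 g/L × 2.74 L = 0.38634 g = 386.340 mg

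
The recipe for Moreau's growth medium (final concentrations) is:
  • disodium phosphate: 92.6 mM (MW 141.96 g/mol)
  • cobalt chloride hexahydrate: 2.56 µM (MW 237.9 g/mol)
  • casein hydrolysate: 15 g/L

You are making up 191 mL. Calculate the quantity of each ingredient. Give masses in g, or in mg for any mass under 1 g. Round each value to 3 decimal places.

disodium phosphate 2.511 g; cobalt chloride hexahydrate 0.116 mg; casein hydrolysate 2.865 g

Scale factor relative to 1 L: 0.191.
disodium phosphate: 92.6 mmol/L × 141.96 g/mol × 0.191 L ÷ 1000 = 2.511 g
cobalt chloride hexahydrate: 2.56 µmol/L × 237.9 g/mol × 0.191 L ÷ 1000 = 0.116 mg
casein hydrolysate: 15 g/L × 0.191 L = 2.865 g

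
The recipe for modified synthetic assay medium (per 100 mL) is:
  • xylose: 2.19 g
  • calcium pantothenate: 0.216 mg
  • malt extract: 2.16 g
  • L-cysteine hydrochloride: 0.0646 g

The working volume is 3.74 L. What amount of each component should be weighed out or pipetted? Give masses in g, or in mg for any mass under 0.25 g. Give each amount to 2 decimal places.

xylose 81.91 g; calcium pantothenate 8.08 mg; malt extract 80.78 g; L-cysteine hydrochloride 2.42 g

Ratio of target to recipe volume: 3740 / 100 = 37.4.
xylose: 2.19 g × (3740 mL / 100 mL) = 81.91 g
calcium pantothenate: 0.216 mg × (3740 mL / 100 mL) = 8.08 mg
malt extract: 2.16 g × (3740 mL / 100 mL) = 80.78 g
L-cysteine hydrochloride: 0.0646 g × (3740 mL / 100 mL) = 2.42 g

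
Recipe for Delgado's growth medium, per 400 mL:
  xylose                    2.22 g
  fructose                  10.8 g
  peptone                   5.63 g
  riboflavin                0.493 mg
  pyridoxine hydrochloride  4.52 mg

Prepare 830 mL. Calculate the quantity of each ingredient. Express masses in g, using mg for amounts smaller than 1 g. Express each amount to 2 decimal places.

Scale factor = 830 mL / 400 mL = 2.075.
xylose: 2.22 g × (830 mL / 400 mL) = 4.61 g
fructose: 10.8 g × (830 mL / 400 mL) = 22.41 g
peptone: 5.63 g × (830 mL / 400 mL) = 11.68 g
riboflavin: 0.493 mg × (830 mL / 400 mL) = 1.02 mg
pyridoxine hydrochloride: 4.52 mg × (830 mL / 400 mL) = 9.38 mg

xylose 4.61 g; fructose 22.41 g; peptone 11.68 g; riboflavin 1.02 mg; pyridoxine hydrochloride 9.38 mg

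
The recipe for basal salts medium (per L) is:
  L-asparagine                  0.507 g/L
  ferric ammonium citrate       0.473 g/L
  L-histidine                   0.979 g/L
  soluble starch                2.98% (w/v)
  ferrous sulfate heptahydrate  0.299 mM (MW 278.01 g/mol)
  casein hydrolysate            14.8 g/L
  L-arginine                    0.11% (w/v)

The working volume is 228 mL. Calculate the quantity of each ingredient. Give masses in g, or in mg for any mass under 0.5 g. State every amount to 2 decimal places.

Working volume: 228 mL = 0.228 L.
L-asparagine: 0.507 g/L × 0.228 L = 0.115596 g = 115.60 mg
ferric ammonium citrate: 0.473 g/L × 0.228 L = 0.107844 g = 107.84 mg
L-histidine: 0.979 g/L × 0.228 L = 0.223212 g = 223.21 mg
soluble starch: 2.98 g per 100 mL × 228 mL ÷ 100 = 6.79 g
ferrous sulfate heptahydrate: 0.299 mmol/L × 278.01 mg/mmol × 0.228 L = 18.95 mg
casein hydrolysate: 14.8 g/L × 0.228 L = 3.37 g
L-arginine: 0.11 g per 100 mL × 228 mL ÷ 100 = 0.2508 g = 250.80 mg

L-asparagine 115.60 mg; ferric ammonium citrate 107.84 mg; L-histidine 223.21 mg; soluble starch 6.79 g; ferrous sulfate heptahydrate 18.95 mg; casein hydrolysate 3.37 g; L-arginine 250.80 mg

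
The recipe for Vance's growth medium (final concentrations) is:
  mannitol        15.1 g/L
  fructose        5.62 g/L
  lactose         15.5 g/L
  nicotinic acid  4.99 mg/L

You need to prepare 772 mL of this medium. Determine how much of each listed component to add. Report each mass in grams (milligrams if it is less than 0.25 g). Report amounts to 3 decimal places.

Working volume: 772 mL = 0.772 L.
mannitol: 15.1 g/L × 0.772 L = 11.657 g
fructose: 5.62 g/L × 0.772 L = 4.339 g
lactose: 15.5 g/L × 0.772 L = 11.966 g
nicotinic acid: 4.99 mg/L × 0.772 L = 3.852 mg

mannitol 11.657 g; fructose 4.339 g; lactose 11.966 g; nicotinic acid 3.852 mg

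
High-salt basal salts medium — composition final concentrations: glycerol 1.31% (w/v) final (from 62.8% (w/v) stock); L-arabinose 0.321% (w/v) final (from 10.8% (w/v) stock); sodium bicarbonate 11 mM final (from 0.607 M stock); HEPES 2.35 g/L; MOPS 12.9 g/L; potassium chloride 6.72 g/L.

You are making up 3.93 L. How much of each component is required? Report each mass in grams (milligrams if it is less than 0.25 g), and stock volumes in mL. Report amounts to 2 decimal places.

glycerol 81.98 mL; L-arabinose 116.81 mL; sodium bicarbonate 71.22 mL; HEPES 9.24 g; MOPS 50.70 g; potassium chloride 26.41 g

Working volume: 3.93 L.
glycerol: C1V1 = C2V2 → 1.31% ÷ 62.8% × 3930 mL = 81.98 mL
L-arabinose: C1V1 = C2V2 → 0.321% ÷ 10.8% × 3930 mL = 116.81 mL
sodium bicarbonate: V = C2·V2/C1 = 11 mM × 3930 mL ÷ 607 mM = 71.22 mL
HEPES: 2.35 g/L × 3.93 L = 9.24 g
MOPS: 12.9 g/L × 3.93 L = 50.70 g
potassium chloride: 6.72 g/L × 3.93 L = 26.41 g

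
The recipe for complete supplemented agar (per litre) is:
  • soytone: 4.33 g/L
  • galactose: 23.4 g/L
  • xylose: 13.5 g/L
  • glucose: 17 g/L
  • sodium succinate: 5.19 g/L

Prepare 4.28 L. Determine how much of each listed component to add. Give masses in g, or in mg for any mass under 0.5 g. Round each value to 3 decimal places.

soytone 18.532 g; galactose 100.152 g; xylose 57.780 g; glucose 72.760 g; sodium succinate 22.213 g

Working volume: 4.28 L.
soytone: 4.33 g/L × 4.28 L = 18.532 g
galactose: 23.4 g/L × 4.28 L = 100.152 g
xylose: 13.5 g/L × 4.28 L = 57.780 g
glucose: 17 g/L × 4.28 L = 72.760 g
sodium succinate: 5.19 g/L × 4.28 L = 22.213 g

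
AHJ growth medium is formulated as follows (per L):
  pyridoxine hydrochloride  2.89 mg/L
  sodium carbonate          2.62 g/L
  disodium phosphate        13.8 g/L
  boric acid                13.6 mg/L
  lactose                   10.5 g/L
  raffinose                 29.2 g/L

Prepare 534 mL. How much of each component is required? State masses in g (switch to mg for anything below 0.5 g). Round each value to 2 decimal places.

pyridoxine hydrochloride 1.54 mg; sodium carbonate 1.40 g; disodium phosphate 7.37 g; boric acid 7.26 mg; lactose 5.61 g; raffinose 15.59 g

Working volume: 534 mL = 0.534 L.
pyridoxine hydrochloride: 2.89 mg/L × 0.534 L = 1.54 mg
sodium carbonate: 2.62 g/L × 0.534 L = 1.40 g
disodium phosphate: 13.8 g/L × 0.534 L = 7.37 g
boric acid: 13.6 mg/L × 0.534 L = 7.26 mg
lactose: 10.5 g/L × 0.534 L = 5.61 g
raffinose: 29.2 g/L × 0.534 L = 15.59 g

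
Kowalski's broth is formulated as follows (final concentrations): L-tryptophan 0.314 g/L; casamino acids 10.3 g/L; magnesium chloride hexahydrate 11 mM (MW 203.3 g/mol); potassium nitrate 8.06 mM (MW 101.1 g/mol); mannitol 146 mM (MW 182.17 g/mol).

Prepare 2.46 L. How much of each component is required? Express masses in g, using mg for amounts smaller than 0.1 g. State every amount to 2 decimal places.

Scale factor relative to 1 L: 2.46.
L-tryptophan: 0.314 g/L × 2.46 L = 0.77 g
casamino acids: 10.3 g/L × 2.46 L = 25.34 g
magnesium chloride hexahydrate: 11 mmol/L × 203.3 g/mol × 2.46 L ÷ 1000 = 5.50 g
potassium nitrate: 8.06 mmol/L × 101.1 g/mol × 2.46 L ÷ 1000 = 2.00 g
mannitol: 146 mmol/L × 182.17 g/mol × 2.46 L ÷ 1000 = 65.43 g

L-tryptophan 0.77 g; casamino acids 25.34 g; magnesium chloride hexahydrate 5.50 g; potassium nitrate 2.00 g; mannitol 65.43 g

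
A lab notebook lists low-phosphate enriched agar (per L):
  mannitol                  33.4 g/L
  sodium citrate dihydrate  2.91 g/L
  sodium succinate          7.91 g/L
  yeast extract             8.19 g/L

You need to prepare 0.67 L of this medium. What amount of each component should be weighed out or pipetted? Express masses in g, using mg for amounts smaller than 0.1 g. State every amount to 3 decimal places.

Scale factor relative to 1 L: 0.67.
mannitol: 33.4 g/L × 0.67 L = 22.378 g
sodium citrate dihydrate: 2.91 g/L × 0.67 L = 1.950 g
sodium succinate: 7.91 g/L × 0.67 L = 5.300 g
yeast extract: 8.19 g/L × 0.67 L = 5.487 g

mannitol 22.378 g; sodium citrate dihydrate 1.950 g; sodium succinate 5.300 g; yeast extract 5.487 g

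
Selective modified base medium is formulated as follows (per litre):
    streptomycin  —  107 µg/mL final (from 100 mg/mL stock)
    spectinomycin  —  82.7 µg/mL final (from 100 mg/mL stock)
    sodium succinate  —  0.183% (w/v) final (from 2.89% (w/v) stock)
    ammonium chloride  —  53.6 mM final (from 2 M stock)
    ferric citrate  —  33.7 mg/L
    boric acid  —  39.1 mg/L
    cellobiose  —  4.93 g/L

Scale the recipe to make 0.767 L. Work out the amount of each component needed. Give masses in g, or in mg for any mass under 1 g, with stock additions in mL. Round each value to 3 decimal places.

Working volume: 0.767 L.
streptomycin: dilute stock: 107 µg/mL × 767 mL ÷ 100000 µg/mL = 0.821 mL
spectinomycin: V = C2·V2/C1 = 82.7 µg/mL × 767 mL ÷ 100000 µg/mL = 0.634 mL
sodium succinate: dilute stock: 0.183% ÷ 2.89% × 767 mL = 48.568 mL
ammonium chloride: C1V1 = C2V2 → 53.6 mM × 767 mL ÷ 2000 mM = 20.556 mL
ferric citrate: 33.7 mg/L × 0.767 L = 25.848 mg
boric acid: 39.1 mg/L × 0.767 L = 29.990 mg
cellobiose: 4.93 g/L × 0.767 L = 3.781 g

streptomycin 0.821 mL; spectinomycin 0.634 mL; sodium succinate 48.568 mL; ammonium chloride 20.556 mL; ferric citrate 25.848 mg; boric acid 29.990 mg; cellobiose 3.781 g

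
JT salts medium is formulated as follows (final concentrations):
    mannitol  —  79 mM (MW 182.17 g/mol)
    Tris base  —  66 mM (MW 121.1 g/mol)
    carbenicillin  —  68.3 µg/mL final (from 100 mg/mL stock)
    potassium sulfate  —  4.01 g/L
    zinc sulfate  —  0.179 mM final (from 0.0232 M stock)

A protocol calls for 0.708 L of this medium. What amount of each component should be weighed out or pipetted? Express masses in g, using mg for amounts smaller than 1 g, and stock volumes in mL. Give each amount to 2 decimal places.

mannitol 10.19 g; Tris base 5.66 g; carbenicillin 0.48 mL; potassium sulfate 2.84 g; zinc sulfate 5.46 mL

Scale factor relative to 1 L: 0.708.
mannitol: 79 mmol/L × 182.17 g/mol × 0.708 L ÷ 1000 = 10.19 g
Tris base: 66 mmol/L × 121.1 g/mol × 0.708 L ÷ 1000 = 5.66 g
carbenicillin: V = C2·V2/C1 = 68.3 µg/mL × 708 mL ÷ 100000 µg/mL = 0.48 mL
potassium sulfate: 4.01 g/L × 0.708 L = 2.84 g
zinc sulfate: dilute stock: 0.179 mM × 708 mL ÷ 23.2 mM = 5.46 mL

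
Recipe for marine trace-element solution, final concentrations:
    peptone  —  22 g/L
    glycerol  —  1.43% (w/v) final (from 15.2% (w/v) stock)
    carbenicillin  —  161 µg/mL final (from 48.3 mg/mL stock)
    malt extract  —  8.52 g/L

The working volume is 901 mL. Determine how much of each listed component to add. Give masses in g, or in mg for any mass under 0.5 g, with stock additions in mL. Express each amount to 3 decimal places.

peptone 19.822 g; glycerol 84.765 mL; carbenicillin 3.003 mL; malt extract 7.677 g

Scale factor relative to 1 L: 0.901.
peptone: 22 g/L × 0.901 L = 19.822 g
glycerol: dilute stock: 1.43% ÷ 15.2% × 901 mL = 84.765 mL
carbenicillin: dilute stock: 161 µg/mL × 901 mL ÷ 48300 µg/mL = 3.003 mL
malt extract: 8.52 g/L × 0.901 L = 7.677 g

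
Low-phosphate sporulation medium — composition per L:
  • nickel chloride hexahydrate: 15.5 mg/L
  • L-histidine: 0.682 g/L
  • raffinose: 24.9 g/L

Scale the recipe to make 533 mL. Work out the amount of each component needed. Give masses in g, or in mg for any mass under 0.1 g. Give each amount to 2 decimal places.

nickel chloride hexahydrate 8.26 mg; L-histidine 0.36 g; raffinose 13.27 g

Scale factor relative to 1 L: 0.533.
nickel chloride hexahydrate: 15.5 mg/L × 0.533 L = 8.26 mg
L-histidine: 0.682 g/L × 0.533 L = 0.36 g
raffinose: 24.9 g/L × 0.533 L = 13.27 g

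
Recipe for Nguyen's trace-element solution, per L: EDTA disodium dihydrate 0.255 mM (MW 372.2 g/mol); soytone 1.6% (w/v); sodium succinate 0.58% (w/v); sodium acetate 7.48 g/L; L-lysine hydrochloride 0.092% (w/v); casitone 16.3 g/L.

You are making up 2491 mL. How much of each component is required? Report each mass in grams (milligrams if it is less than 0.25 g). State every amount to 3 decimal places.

Working volume: 2491 mL = 2.491 L.
EDTA disodium dihydrate: 0.255 mmol/L × 372.2 mg/mmol × 2.491 L = 236.423 mg
soytone: 1.6 g per 100 mL × 2491 mL ÷ 100 = 39.856 g
sodium succinate: 0.58% w/v = 5.8 g/L → 5.8 × 2.491 L = 14.448 g
sodium acetate: 7.48 g/L × 2.491 L = 18.633 g
L-lysine hydrochloride: 0.092 g per 100 mL × 2491 mL ÷ 100 = 2.292 g
casitone: 16.3 g/L × 2.491 L = 40.603 g

EDTA disodium dihydrate 236.423 mg; soytone 39.856 g; sodium succinate 14.448 g; sodium acetate 18.633 g; L-lysine hydrochloride 2.292 g; casitone 40.603 g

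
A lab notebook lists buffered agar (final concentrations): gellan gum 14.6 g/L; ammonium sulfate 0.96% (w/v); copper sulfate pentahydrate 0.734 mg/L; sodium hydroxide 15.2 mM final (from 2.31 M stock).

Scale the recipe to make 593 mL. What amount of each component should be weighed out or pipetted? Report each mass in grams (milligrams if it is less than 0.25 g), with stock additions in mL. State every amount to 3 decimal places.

Target volume = 593 mL = 0.593 L.
gellan gum: 14.6 g/L × 0.593 L = 8.658 g
ammonium sulfate: 0.96 g per 100 mL × 593 mL ÷ 100 = 5.693 g
copper sulfate pentahydrate: 0.734 mg/L × 0.593 L = 0.435 mg
sodium hydroxide: C1V1 = C2V2 → 15.2 mM × 593 mL ÷ 2310 mM = 3.902 mL

gellan gum 8.658 g; ammonium sulfate 5.693 g; copper sulfate pentahydrate 0.435 mg; sodium hydroxide 3.902 mL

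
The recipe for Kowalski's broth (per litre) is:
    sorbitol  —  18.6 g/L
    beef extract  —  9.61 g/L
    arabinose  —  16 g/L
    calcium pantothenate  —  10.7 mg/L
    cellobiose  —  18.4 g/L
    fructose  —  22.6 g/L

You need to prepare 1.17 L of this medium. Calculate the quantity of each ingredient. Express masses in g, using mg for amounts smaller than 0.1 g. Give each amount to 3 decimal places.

Scale factor relative to 1 L: 1.17.
sorbitol: 18.6 g/L × 1.17 L = 21.762 g
beef extract: 9.61 g/L × 1.17 L = 11.244 g
arabinose: 16 g/L × 1.17 L = 18.720 g
calcium pantothenate: 10.7 mg/L × 1.17 L = 12.519 mg
cellobiose: 18.4 g/L × 1.17 L = 21.528 g
fructose: 22.6 g/L × 1.17 L = 26.442 g

sorbitol 21.762 g; beef extract 11.244 g; arabinose 18.720 g; calcium pantothenate 12.519 mg; cellobiose 21.528 g; fructose 26.442 g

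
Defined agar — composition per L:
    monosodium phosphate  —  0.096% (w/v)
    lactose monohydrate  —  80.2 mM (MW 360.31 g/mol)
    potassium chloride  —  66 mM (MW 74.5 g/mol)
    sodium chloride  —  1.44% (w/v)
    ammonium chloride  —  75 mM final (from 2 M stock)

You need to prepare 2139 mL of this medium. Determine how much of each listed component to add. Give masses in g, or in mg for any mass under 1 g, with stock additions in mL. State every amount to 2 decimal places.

Target volume = 2139 mL = 2.139 L.
monosodium phosphate: 0.096 g per 100 mL × 2139 mL ÷ 100 = 2.05 g
lactose monohydrate: 80.2 mmol/L × 360.31 g/mol × 2.139 L ÷ 1000 = 61.81 g
potassium chloride: 66 mmol/L × 74.5 g/mol × 2.139 L ÷ 1000 = 10.52 g
sodium chloride: 1.44 g per 100 mL × 2139 mL ÷ 100 = 30.80 g
ammonium chloride: dilute stock: 75 mM × 2139 mL ÷ 2000 mM = 80.21 mL

monosodium phosphate 2.05 g; lactose monohydrate 61.81 g; potassium chloride 10.52 g; sodium chloride 30.80 g; ammonium chloride 80.21 mL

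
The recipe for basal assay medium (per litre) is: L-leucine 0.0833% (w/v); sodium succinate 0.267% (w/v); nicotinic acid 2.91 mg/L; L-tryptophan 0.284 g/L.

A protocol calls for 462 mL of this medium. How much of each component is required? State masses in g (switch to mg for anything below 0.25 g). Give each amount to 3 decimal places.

Scale factor relative to 1 L: 0.462.
L-leucine: 0.0833% w/v = 0.833 g/L → 0.833 × 0.462 L = 0.385 g
sodium succinate: 0.267% w/v = 2.67 g/L → 2.67 × 0.462 L = 1.234 g
nicotinic acid: 2.91 mg/L × 0.462 L = 1.344 mg
L-tryptophan: 0.284 g/L × 0.462 L = 0.131208 g = 131.208 mg

L-leucine 0.385 g; sodium succinate 1.234 g; nicotinic acid 1.344 mg; L-tryptophan 131.208 mg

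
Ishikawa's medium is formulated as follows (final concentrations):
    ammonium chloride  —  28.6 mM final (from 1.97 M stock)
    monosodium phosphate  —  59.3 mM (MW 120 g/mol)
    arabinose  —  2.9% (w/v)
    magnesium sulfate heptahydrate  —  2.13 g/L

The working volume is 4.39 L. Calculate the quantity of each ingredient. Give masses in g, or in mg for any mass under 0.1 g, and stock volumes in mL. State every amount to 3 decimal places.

ammonium chloride 63.733 mL; monosodium phosphate 31.239 g; arabinose 127.310 g; magnesium sulfate heptahydrate 9.351 g

Working volume: 4.39 L.
ammonium chloride: dilute stock: 28.6 mM × 4390 mL ÷ 1970 mM = 63.733 mL
monosodium phosphate: 59.3 mmol/L × 120 g/mol × 4.39 L ÷ 1000 = 31.239 g
arabinose: 2.9 g per 100 mL × 4390 mL ÷ 100 = 127.310 g
magnesium sulfate heptahydrate: 2.13 g/L × 4.39 L = 9.351 g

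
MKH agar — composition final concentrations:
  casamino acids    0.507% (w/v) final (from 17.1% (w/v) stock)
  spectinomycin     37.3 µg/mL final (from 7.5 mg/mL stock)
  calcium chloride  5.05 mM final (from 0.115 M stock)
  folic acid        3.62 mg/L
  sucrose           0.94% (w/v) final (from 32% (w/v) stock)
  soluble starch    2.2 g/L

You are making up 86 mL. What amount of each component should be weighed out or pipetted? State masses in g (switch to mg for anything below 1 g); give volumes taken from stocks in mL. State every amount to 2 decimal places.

casamino acids 2.55 mL; spectinomycin 0.43 mL; calcium chloride 3.78 mL; folic acid 0.31 mg; sucrose 2.53 mL; soluble starch 189.20 mg

Target volume = 86 mL = 0.086 L.
casamino acids: dilute stock: 0.507% ÷ 17.1% × 86 mL = 2.55 mL
spectinomycin: C1V1 = C2V2 → 37.3 µg/mL × 86 mL ÷ 7500 µg/mL = 0.43 mL
calcium chloride: V = C2·V2/C1 = 5.05 mM × 86 mL ÷ 115 mM = 3.78 mL
folic acid: 3.62 mg/L × 0.086 L = 0.31 mg
sucrose: C1V1 = C2V2 → 0.94% ÷ 32% × 86 mL = 2.53 mL
soluble starch: 2.2 g/L × 0.086 L = 0.1892 g = 189.20 mg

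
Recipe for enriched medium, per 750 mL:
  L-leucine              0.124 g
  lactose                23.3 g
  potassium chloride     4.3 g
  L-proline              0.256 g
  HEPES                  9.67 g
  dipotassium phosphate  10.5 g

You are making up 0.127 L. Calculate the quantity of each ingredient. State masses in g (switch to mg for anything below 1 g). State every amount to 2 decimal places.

Scale factor = 127 mL / 750 mL = 0.169333.
L-leucine: 0.124 g × (127 mL / 750 mL) = 0.0209973 g = 21.00 mg
lactose: 23.3 g × (127 mL / 750 mL) = 3.95 g
potassium chloride: 4.3 g × (127 mL / 750 mL) = 0.728133 g = 728.13 mg
L-proline: 0.256 g × (127 mL / 750 mL) = 0.0433493 g = 43.35 mg
HEPES: 9.67 g × (127 mL / 750 mL) = 1.64 g
dipotassium phosphate: 10.5 g × (127 mL / 750 mL) = 1.78 g

L-leucine 21.00 mg; lactose 3.95 g; potassium chloride 728.13 mg; L-proline 43.35 mg; HEPES 1.64 g; dipotassium phosphate 1.78 g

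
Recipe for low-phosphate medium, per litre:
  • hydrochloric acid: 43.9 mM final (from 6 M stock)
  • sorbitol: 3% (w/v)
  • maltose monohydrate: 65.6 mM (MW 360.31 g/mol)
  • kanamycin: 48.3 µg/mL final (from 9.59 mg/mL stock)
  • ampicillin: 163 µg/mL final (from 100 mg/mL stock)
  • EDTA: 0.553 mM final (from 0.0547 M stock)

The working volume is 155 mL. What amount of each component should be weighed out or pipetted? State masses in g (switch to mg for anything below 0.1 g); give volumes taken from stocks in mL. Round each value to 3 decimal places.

hydrochloric acid 1.134 mL; sorbitol 4.650 g; maltose monohydrate 3.664 g; kanamycin 0.781 mL; ampicillin 0.253 mL; EDTA 1.567 mL

Scale factor relative to 1 L: 0.155.
hydrochloric acid: V = C2·V2/C1 = 43.9 mM × 155 mL ÷ 6000 mM = 1.134 mL
sorbitol: 3% w/v = 30 g/L → 30 × 0.155 L = 4.650 g
maltose monohydrate: 65.6 mmol/L × 360.31 g/mol × 0.155 L ÷ 1000 = 3.664 g
kanamycin: C1V1 = C2V2 → 48.3 µg/mL × 155 mL ÷ 9590 µg/mL = 0.781 mL
ampicillin: dilute stock: 163 µg/mL × 155 mL ÷ 100000 µg/mL = 0.253 mL
EDTA: C1V1 = C2V2 → 0.553 mM × 155 mL ÷ 54.7 mM = 1.567 mL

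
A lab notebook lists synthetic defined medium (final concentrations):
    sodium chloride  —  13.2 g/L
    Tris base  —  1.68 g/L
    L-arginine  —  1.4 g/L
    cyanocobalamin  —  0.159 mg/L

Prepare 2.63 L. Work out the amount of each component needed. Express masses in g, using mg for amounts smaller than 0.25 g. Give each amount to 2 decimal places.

Working volume: 2.63 L.
sodium chloride: 13.2 g/L × 2.63 L = 34.72 g
Tris base: 1.68 g/L × 2.63 L = 4.42 g
L-arginine: 1.4 g/L × 2.63 L = 3.68 g
cyanocobalamin: 0.159 mg/L × 2.63 L = 0.42 mg

sodium chloride 34.72 g; Tris base 4.42 g; L-arginine 3.68 g; cyanocobalamin 0.42 mg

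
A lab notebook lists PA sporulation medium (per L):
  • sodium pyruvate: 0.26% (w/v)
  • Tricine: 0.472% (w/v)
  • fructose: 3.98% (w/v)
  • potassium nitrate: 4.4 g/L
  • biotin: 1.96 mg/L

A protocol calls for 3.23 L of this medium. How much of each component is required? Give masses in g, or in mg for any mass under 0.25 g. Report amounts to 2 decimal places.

Working volume: 3.23 L.
sodium pyruvate: 0.26% w/v = 2.6 g/L → 2.6 × 3.23 L = 8.40 g
Tricine: 0.472% w/v = 4.72 g/L → 4.72 × 3.23 L = 15.25 g
fructose: 3.98 g per 100 mL × 3230 mL ÷ 100 = 128.55 g
potassium nitrate: 4.4 g/L × 3.23 L = 14.21 g
biotin: 1.96 mg/L × 3.23 L = 6.33 mg

sodium pyruvate 8.40 g; Tricine 15.25 g; fructose 128.55 g; potassium nitrate 14.21 g; biotin 6.33 mg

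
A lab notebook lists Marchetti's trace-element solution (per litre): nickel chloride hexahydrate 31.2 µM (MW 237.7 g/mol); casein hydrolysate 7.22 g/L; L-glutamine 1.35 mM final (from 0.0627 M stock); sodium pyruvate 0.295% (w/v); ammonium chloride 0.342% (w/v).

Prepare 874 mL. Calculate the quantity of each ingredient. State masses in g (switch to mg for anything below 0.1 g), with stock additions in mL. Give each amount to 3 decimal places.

Target volume = 874 mL = 0.874 L.
nickel chloride hexahydrate: 31.2 µmol/L × 237.7 g/mol × 0.874 L ÷ 1000 = 6.482 mg
casein hydrolysate: 7.22 g/L × 0.874 L = 6.310 g
L-glutamine: C1V1 = C2V2 → 1.35 mM × 874 mL ÷ 62.7 mM = 18.818 mL
sodium pyruvate: 0.295% w/v = 2.95 g/L → 2.95 × 0.874 L = 2.578 g
ammonium chloride: 0.342% w/v = 3.42 g/L → 3.42 × 0.874 L = 2.989 g

nickel chloride hexahydrate 6.482 mg; casein hydrolysate 6.310 g; L-glutamine 18.818 mL; sodium pyruvate 2.578 g; ammonium chloride 2.989 g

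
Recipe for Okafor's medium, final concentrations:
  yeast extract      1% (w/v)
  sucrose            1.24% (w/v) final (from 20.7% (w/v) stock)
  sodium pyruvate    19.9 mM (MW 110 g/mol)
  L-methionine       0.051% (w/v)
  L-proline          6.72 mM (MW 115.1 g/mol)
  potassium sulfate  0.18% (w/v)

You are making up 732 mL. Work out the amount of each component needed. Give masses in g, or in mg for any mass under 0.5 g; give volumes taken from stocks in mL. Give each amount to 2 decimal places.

yeast extract 7.32 g; sucrose 43.85 mL; sodium pyruvate 1.60 g; L-methionine 373.32 mg; L-proline 0.57 g; potassium sulfate 1.32 g

Working volume: 732 mL = 0.732 L.
yeast extract: 1 g per 100 mL × 732 mL ÷ 100 = 7.32 g
sucrose: V = C2·V2/C1 = 1.24% ÷ 20.7% × 732 mL = 43.85 mL
sodium pyruvate: 19.9 mmol/L × 110 g/mol × 0.732 L ÷ 1000 = 1.60 g
L-methionine: 0.051% w/v = 0.51 g/L → 0.51 × 0.732 L = 0.37332 g = 373.32 mg
L-proline: 6.72 mmol/L × 115.1 g/mol × 0.732 L ÷ 1000 = 0.57 g
potassium sulfate: 0.18 g per 100 mL × 732 mL ÷ 100 = 1.32 g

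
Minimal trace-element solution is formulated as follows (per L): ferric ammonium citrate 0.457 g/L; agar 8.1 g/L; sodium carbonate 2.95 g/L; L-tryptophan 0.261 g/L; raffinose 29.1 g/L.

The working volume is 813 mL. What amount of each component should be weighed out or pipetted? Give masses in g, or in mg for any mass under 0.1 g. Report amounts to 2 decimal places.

Target volume = 813 mL = 0.813 L.
ferric ammonium citrate: 0.457 g/L × 0.813 L = 0.37 g
agar: 8.1 g/L × 0.813 L = 6.59 g
sodium carbonate: 2.95 g/L × 0.813 L = 2.40 g
L-tryptophan: 0.261 g/L × 0.813 L = 0.21 g
raffinose: 29.1 g/L × 0.813 L = 23.66 g

ferric ammonium citrate 0.37 g; agar 6.59 g; sodium carbonate 2.40 g; L-tryptophan 0.21 g; raffinose 23.66 g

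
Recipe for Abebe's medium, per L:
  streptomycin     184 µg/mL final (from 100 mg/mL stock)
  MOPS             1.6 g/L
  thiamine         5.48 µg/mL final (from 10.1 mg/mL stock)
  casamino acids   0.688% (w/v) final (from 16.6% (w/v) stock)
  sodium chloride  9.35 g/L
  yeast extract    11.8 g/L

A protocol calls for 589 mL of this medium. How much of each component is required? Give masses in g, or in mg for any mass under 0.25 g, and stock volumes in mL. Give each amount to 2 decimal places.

Scale factor relative to 1 L: 0.589.
streptomycin: C1V1 = C2V2 → 184 µg/mL × 589 mL ÷ 100000 µg/mL = 1.08 mL
MOPS: 1.6 g/L × 0.589 L = 0.94 g
thiamine: dilute stock: 5.48 µg/mL × 589 mL ÷ 10100 µg/mL = 0.32 mL
casamino acids: dilute stock: 0.688% ÷ 16.6% × 589 mL = 24.41 mL
sodium chloride: 9.35 g/L × 0.589 L = 5.51 g
yeast extract: 11.8 g/L × 0.589 L = 6.95 g

streptomycin 1.08 mL; MOPS 0.94 g; thiamine 0.32 mL; casamino acids 24.41 mL; sodium chloride 5.51 g; yeast extract 6.95 g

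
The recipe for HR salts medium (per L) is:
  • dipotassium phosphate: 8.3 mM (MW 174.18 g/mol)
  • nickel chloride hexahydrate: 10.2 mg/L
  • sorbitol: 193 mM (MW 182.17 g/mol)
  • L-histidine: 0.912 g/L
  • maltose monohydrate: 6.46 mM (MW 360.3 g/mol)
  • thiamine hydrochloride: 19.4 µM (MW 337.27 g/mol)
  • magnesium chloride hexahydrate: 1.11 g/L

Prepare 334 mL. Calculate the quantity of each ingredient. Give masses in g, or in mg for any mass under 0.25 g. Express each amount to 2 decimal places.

dipotassium phosphate 0.48 g; nickel chloride hexahydrate 3.41 mg; sorbitol 11.74 g; L-histidine 0.30 g; maltose monohydrate 0.78 g; thiamine hydrochloride 2.19 mg; magnesium chloride hexahydrate 0.37 g

Target volume = 334 mL = 0.334 L.
dipotassium phosphate: 8.3 mmol/L × 174.18 g/mol × 0.334 L ÷ 1000 = 0.48 g
nickel chloride hexahydrate: 10.2 mg/L × 0.334 L = 3.41 mg
sorbitol: 193 mmol/L × 182.17 g/mol × 0.334 L ÷ 1000 = 11.74 g
L-histidine: 0.912 g/L × 0.334 L = 0.30 g
maltose monohydrate: 6.46 mmol/L × 360.3 g/mol × 0.334 L ÷ 1000 = 0.78 g
thiamine hydrochloride: 19.4 µmol/L × 337.27 g/mol × 0.334 L ÷ 1000 = 2.19 mg
magnesium chloride hexahydrate: 1.11 g/L × 0.334 L = 0.37 g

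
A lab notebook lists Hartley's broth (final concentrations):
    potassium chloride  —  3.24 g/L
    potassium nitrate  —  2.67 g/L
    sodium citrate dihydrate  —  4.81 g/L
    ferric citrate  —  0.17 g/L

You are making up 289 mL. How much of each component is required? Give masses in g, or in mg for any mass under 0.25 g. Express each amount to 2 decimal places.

Working volume: 289 mL = 0.289 L.
potassium chloride: 3.24 g/L × 0.289 L = 0.94 g
potassium nitrate: 2.67 g/L × 0.289 L = 0.77 g
sodium citrate dihydrate: 4.81 g/L × 0.289 L = 1.39 g
ferric citrate: 0.17 g/L × 0.289 L = 0.04913 g = 49.13 mg

potassium chloride 0.94 g; potassium nitrate 0.77 g; sodium citrate dihydrate 1.39 g; ferric citrate 49.13 mg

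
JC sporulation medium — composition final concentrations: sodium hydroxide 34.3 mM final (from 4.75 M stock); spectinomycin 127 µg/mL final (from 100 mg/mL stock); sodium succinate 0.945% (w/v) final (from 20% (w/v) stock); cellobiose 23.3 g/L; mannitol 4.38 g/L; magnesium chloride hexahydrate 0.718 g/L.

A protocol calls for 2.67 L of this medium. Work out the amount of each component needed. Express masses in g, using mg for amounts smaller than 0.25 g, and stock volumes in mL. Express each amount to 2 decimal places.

sodium hydroxide 19.28 mL; spectinomycin 3.39 mL; sodium succinate 126.16 mL; cellobiose 62.21 g; mannitol 11.69 g; magnesium chloride hexahydrate 1.92 g

Working volume: 2.67 L.
sodium hydroxide: dilute stock: 34.3 mM × 2670 mL ÷ 4750 mM = 19.28 mL
spectinomycin: V = C2·V2/C1 = 127 µg/mL × 2670 mL ÷ 100000 µg/mL = 3.39 mL
sodium succinate: dilute stock: 0.945% ÷ 20% × 2670 mL = 126.16 mL
cellobiose: 23.3 g/L × 2.67 L = 62.21 g
mannitol: 4.38 g/L × 2.67 L = 11.69 g
magnesium chloride hexahydrate: 0.718 g/L × 2.67 L = 1.92 g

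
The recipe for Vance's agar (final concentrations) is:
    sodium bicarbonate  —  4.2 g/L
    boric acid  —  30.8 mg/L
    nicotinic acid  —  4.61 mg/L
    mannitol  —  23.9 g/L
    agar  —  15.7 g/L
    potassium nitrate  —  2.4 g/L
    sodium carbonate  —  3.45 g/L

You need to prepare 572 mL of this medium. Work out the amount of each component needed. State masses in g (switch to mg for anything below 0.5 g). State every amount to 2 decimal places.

sodium bicarbonate 2.40 g; boric acid 17.62 mg; nicotinic acid 2.64 mg; mannitol 13.67 g; agar 8.98 g; potassium nitrate 1.37 g; sodium carbonate 1.97 g

Target volume = 572 mL = 0.572 L.
sodium bicarbonate: 4.2 g/L × 0.572 L = 2.40 g
boric acid: 30.8 mg/L × 0.572 L = 17.62 mg
nicotinic acid: 4.61 mg/L × 0.572 L = 2.64 mg
mannitol: 23.9 g/L × 0.572 L = 13.67 g
agar: 15.7 g/L × 0.572 L = 8.98 g
potassium nitrate: 2.4 g/L × 0.572 L = 1.37 g
sodium carbonate: 3.45 g/L × 0.572 L = 1.97 g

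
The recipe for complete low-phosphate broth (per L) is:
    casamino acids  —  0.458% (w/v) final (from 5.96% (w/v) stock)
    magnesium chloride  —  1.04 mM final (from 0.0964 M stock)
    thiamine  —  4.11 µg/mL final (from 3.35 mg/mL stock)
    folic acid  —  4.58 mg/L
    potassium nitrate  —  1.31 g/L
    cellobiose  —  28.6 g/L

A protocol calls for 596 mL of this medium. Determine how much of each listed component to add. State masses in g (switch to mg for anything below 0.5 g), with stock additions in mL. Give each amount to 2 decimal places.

Working volume: 596 mL = 0.596 L.
casamino acids: C1V1 = C2V2 → 0.458% ÷ 5.96% × 596 mL = 45.80 mL
magnesium chloride: C1V1 = C2V2 → 1.04 mM × 596 mL ÷ 96.4 mM = 6.43 mL
thiamine: C1V1 = C2V2 → 4.11 µg/mL × 596 mL ÷ 3350 µg/mL = 0.73 mL
folic acid: 4.58 mg/L × 0.596 L = 2.73 mg
potassium nitrate: 1.31 g/L × 0.596 L = 0.78 g
cellobiose: 28.6 g/L × 0.596 L = 17.05 g

casamino acids 45.80 mL; magnesium chloride 6.43 mL; thiamine 0.73 mL; folic acid 2.73 mg; potassium nitrate 0.78 g; cellobiose 17.05 g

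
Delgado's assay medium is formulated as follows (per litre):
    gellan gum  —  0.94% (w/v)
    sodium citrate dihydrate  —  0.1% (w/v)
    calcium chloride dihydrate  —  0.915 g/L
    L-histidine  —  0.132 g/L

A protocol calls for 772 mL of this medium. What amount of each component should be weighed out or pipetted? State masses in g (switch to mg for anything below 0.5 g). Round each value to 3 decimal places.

gellan gum 7.257 g; sodium citrate dihydrate 0.772 g; calcium chloride dihydrate 0.706 g; L-histidine 101.904 mg

Scale factor relative to 1 L: 0.772.
gellan gum: 0.94% w/v = 9.4 g/L → 9.4 × 0.772 L = 7.257 g
sodium citrate dihydrate: 0.1% w/v = 1 g/L → 1 × 0.772 L = 0.772 g
calcium chloride dihydrate: 0.915 g/L × 0.772 L = 0.706 g
L-histidine: 0.132 g/L × 0.772 L = 0.101904 g = 101.904 mg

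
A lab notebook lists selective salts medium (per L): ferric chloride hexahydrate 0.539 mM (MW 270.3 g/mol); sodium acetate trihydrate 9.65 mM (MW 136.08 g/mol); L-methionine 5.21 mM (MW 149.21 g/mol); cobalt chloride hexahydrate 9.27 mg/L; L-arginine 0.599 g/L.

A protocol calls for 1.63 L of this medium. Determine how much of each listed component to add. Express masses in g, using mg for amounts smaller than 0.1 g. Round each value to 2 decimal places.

Working volume: 1.63 L.
ferric chloride hexahydrate: 0.539 mmol/L × 270.3 g/mol × 1.63 L ÷ 1000 = 0.24 g
sodium acetate trihydrate: 9.65 mmol/L × 136.08 g/mol × 1.63 L ÷ 1000 = 2.14 g
L-methionine: 5.21 mmol/L × 149.21 g/mol × 1.63 L ÷ 1000 = 1.27 g
cobalt chloride hexahydrate: 9.27 mg/L × 1.63 L = 15.11 mg
L-arginine: 0.599 g/L × 1.63 L = 0.98 g

ferric chloride hexahydrate 0.24 g; sodium acetate trihydrate 2.14 g; L-methionine 1.27 g; cobalt chloride hexahydrate 15.11 mg; L-arginine 0.98 g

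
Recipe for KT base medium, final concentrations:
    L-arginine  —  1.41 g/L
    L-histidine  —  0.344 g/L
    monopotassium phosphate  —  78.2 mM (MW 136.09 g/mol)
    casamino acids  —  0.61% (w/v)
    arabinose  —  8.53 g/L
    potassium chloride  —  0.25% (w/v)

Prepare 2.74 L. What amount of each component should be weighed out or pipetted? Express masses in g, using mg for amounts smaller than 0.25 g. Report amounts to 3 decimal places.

Scale factor relative to 1 L: 2.74.
L-arginine: 1.41 g/L × 2.74 L = 3.863 g
L-histidine: 0.344 g/L × 2.74 L = 0.943 g
monopotassium phosphate: 78.2 mmol/L × 136.09 g/mol × 2.74 L ÷ 1000 = 29.160 g
casamino acids: 0.61 g per 100 mL × 2740 mL ÷ 100 = 16.714 g
arabinose: 8.53 g/L × 2.74 L = 23.372 g
potassium chloride: 0.25 g per 100 mL × 2740 mL ÷ 100 = 6.850 g

L-arginine 3.863 g; L-histidine 0.943 g; monopotassium phosphate 29.160 g; casamino acids 16.714 g; arabinose 23.372 g; potassium chloride 6.850 g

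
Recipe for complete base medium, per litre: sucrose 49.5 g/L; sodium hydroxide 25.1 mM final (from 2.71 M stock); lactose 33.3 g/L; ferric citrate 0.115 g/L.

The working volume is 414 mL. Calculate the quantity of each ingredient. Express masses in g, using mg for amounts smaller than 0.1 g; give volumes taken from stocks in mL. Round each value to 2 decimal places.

Target volume = 414 mL = 0.414 L.
sucrose: 49.5 g/L × 0.414 L = 20.49 g
sodium hydroxide: C1V1 = C2V2 → 25.1 mM × 414 mL ÷ 2710 mM = 3.83 mL
lactose: 33.3 g/L × 0.414 L = 13.79 g
ferric citrate: 0.115 g/L × 0.414 L = 0.04761 g = 47.61 mg

sucrose 20.49 g; sodium hydroxide 3.83 mL; lactose 13.79 g; ferric citrate 47.61 mg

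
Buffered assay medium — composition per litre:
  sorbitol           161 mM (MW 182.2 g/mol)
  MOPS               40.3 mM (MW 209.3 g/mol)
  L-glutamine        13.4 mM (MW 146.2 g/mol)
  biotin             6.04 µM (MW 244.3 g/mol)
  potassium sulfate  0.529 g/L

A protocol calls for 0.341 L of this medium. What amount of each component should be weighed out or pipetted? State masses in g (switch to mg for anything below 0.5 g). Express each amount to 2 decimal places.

sorbitol 10.00 g; MOPS 2.88 g; L-glutamine 0.67 g; biotin 0.50 mg; potassium sulfate 180.39 mg

Working volume: 0.341 L.
sorbitol: 161 mmol/L × 182.2 g/mol × 0.341 L ÷ 1000 = 10.00 g
MOPS: 40.3 mmol/L × 209.3 g/mol × 0.341 L ÷ 1000 = 2.88 g
L-glutamine: 13.4 mmol/L × 146.2 g/mol × 0.341 L ÷ 1000 = 0.67 g
biotin: 6.04 µmol/L × 244.3 g/mol × 0.341 L ÷ 1000 = 0.50 mg
potassium sulfate: 0.529 g/L × 0.341 L = 0.180389 g = 180.39 mg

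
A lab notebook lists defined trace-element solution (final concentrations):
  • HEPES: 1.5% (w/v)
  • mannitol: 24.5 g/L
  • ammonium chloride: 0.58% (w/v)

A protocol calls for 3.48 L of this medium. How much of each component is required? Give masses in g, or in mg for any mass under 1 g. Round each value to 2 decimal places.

HEPES 52.20 g; mannitol 85.26 g; ammonium chloride 20.18 g

Working volume: 3.48 L.
HEPES: 1.5% w/v = 15 g/L → 15 × 3.48 L = 52.20 g
mannitol: 24.5 g/L × 3.48 L = 85.26 g
ammonium chloride: 0.58 g per 100 mL × 3480 mL ÷ 100 = 20.18 g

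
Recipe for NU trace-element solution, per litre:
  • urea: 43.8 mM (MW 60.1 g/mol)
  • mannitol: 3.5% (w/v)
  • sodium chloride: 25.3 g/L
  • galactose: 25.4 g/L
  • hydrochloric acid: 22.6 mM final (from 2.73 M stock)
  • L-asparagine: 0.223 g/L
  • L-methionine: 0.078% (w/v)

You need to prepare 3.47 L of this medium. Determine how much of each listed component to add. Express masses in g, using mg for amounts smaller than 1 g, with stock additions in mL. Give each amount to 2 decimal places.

Scale factor relative to 1 L: 3.47.
urea: 43.8 mmol/L × 60.1 g/mol × 3.47 L ÷ 1000 = 9.13 g
mannitol: 3.5 g per 100 mL × 3470 mL ÷ 100 = 121.45 g
sodium chloride: 25.3 g/L × 3.47 L = 87.79 g
galactose: 25.4 g/L × 3.47 L = 88.14 g
hydrochloric acid: V = C2·V2/C1 = 22.6 mM × 3470 mL ÷ 2730 mM = 28.73 mL
L-asparagine: 0.223 g/L × 3.47 L = 0.77381 g = 773.81 mg
L-methionine: 0.078 g per 100 mL × 3470 mL ÷ 100 = 2.71 g

urea 9.13 g; mannitol 121.45 g; sodium chloride 87.79 g; galactose 88.14 g; hydrochloric acid 28.73 mL; L-asparagine 773.81 mg; L-methionine 2.71 g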